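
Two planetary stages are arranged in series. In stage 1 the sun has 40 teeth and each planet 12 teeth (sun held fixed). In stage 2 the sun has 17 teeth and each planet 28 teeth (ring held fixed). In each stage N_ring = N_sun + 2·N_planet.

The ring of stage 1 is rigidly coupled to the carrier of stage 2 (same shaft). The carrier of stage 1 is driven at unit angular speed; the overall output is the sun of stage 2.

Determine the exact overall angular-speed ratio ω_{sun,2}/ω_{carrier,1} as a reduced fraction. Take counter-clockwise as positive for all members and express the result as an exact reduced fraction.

585/68

Stage 1: N_ring = 40 + 2·12 = 64
Stage 1: 40(ω_s−ω_c) = −64(ω_r−ω_c),  ω_s=0, ω_c=1
Stage 1: ω_r = 1 − (40/64)(0−1) = 13/8
  ⇒ ω_r¹/ω_c¹ = 13/8
Stage 2: N_ring = 17 + 2·28 = 73
Stage 2: 17(ω_s−ω_c) = −73(ω_r−ω_c),  ω_r=0, ω_c=1
Stage 2: ω_s = 1 − (73/17)(0−1) = 90/17
  ⇒ ω_s²/ω_c² = 90/17
Coupling ω_c² = ω_r¹ ⇒ overall = 13/8 × 90/17 = 585/68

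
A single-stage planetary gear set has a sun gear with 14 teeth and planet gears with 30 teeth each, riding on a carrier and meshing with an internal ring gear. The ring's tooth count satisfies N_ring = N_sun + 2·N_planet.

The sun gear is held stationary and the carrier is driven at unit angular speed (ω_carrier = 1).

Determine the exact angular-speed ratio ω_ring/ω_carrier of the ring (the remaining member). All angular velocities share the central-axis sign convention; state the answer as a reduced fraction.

N_ring = 14 + 2·30 = 74
14(ω_s−ω_c) = −74(ω_r−ω_c),  ω_s=0, ω_c=1
ω_r = 1 − (14/74)(0−1) = 44/37
ω_r/ω_c = 44/37

44/37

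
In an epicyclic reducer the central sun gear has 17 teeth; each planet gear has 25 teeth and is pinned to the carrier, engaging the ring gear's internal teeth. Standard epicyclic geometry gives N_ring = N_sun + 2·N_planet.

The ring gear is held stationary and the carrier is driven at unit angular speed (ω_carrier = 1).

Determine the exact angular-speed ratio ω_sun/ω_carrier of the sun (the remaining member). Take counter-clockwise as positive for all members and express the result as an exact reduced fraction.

84/17

N_ring = 17 + 2·25 = 67
17(ω_s−ω_c) = −67(ω_r−ω_c),  ω_r=0, ω_c=1
ω_s = 1 − (67/17)(0−1) = 84/17
ω_s/ω_c = 84/17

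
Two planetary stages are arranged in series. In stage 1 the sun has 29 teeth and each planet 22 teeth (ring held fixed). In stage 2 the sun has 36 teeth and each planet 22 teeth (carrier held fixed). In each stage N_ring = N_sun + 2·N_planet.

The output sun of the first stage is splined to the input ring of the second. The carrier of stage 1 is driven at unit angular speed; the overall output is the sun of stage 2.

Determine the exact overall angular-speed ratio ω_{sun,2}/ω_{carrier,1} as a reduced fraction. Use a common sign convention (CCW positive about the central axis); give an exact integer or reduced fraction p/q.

Stage 1: N_ring = 29 + 2·22 = 73
Stage 1: 29(ω_s−ω_c) = −73(ω_r−ω_c),  ω_r=0, ω_c=1
Stage 1: ω_s = 1 − (73/29)(0−1) = 102/29
  ⇒ ω_s¹/ω_c¹ = 102/29
Stage 2: N_ring = 36 + 2·22 = 80
Stage 2: 36(ω_s−ω_c) = −80(ω_r−ω_c),  ω_c=0, ω_r=1
Stage 2: ω_s = 0 − (80/36)(1−0) = -20/9
  ⇒ ω_s²/ω_r² = -20/9
Coupling ω_r² = ω_s¹ ⇒ overall = 102/29 × -20/9 = -680/87

-680/87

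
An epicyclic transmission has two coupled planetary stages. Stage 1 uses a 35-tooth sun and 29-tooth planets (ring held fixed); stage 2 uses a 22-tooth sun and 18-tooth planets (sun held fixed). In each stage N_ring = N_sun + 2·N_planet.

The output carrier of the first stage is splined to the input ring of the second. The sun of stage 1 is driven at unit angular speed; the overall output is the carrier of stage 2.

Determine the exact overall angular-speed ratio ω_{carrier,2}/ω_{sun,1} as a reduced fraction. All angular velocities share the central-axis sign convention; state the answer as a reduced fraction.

203/1024

Stage 1: N_ring = 35 + 2·29 = 93
Stage 1: 35(ω_s−ω_c) = −93(ω_r−ω_c),  ω_r=0, ω_s=1
Stage 1: 35(1−ω_c) = −93(0−ω_c)  ⇒  128ω_c = 35  ⇒  ω_c = 35/128
  ⇒ ω_c¹/ω_s¹ = 35/128
Stage 2: N_ring = 22 + 2·18 = 58
Stage 2: 22(ω_s−ω_c) = −58(ω_r−ω_c),  ω_s=0, ω_r=1
Stage 2: 22(0−ω_c) = −58(1−ω_c)  ⇒  80ω_c = 58  ⇒  ω_c = 29/40
  ⇒ ω_c²/ω_r² = 29/40
Coupling ω_r² = ω_c¹ ⇒ overall = 35/128 × 29/40 = 203/1024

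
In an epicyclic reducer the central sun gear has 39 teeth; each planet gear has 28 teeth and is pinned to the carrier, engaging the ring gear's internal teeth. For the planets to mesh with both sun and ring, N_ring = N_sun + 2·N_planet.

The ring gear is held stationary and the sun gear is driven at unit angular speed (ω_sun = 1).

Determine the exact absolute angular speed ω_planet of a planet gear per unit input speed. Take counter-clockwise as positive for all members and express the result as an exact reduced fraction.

N_ring = 39 + 2·28 = 95
39(ω_s−ω_c) = −95(ω_r−ω_c),  ω_r=0, ω_s=1
39(1−ω_c) = −95(0−ω_c)  ⇒  134ω_c = 39  ⇒  ω_c = 39/134
sun–planet: 39·(1−39/134) = −28·(ω_p−ω_c)  ⇒  ω_p−ω_c = −(39/28)·(95/134) = -3705/3752
ω_p = 39/134 − 3705/3752 = -39/56

-39/56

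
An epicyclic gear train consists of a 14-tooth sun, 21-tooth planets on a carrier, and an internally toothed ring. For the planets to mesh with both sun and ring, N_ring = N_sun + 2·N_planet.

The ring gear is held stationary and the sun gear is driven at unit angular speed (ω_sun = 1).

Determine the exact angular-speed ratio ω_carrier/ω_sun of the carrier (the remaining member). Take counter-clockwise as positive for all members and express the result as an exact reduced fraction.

N_ring = 14 + 2·21 = 56
14(ω_s−ω_c) = −56(ω_r−ω_c),  ω_r=0, ω_s=1
14(1−ω_c) = −56(0−ω_c)  ⇒  70ω_c = 14  ⇒  ω_c = 1/5
ω_c/ω_s = 1/5

1/5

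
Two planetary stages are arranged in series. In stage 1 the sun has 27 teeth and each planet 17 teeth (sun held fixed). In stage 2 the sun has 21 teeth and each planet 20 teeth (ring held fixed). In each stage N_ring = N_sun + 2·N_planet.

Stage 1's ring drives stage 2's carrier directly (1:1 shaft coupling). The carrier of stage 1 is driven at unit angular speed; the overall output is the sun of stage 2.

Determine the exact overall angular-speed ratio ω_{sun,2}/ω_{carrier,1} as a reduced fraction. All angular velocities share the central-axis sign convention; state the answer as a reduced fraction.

Stage 1: N_ring = 27 + 2·17 = 61
Stage 1: 27(ω_s−ω_c) = −61(ω_r−ω_c),  ω_s=0, ω_c=1
Stage 1: ω_r = 1 − (27/61)(0−1) = 88/61
  ⇒ ω_r¹/ω_c¹ = 88/61
Stage 2: N_ring = 21 + 2·20 = 61
Stage 2: 21(ω_s−ω_c) = −61(ω_r−ω_c),  ω_r=0, ω_c=1
Stage 2: ω_s = 1 − (61/21)(0−1) = 82/21
  ⇒ ω_s²/ω_c² = 82/21
Coupling ω_c² = ω_r¹ ⇒ overall = 88/61 × 82/21 = 7216/1281

7216/1281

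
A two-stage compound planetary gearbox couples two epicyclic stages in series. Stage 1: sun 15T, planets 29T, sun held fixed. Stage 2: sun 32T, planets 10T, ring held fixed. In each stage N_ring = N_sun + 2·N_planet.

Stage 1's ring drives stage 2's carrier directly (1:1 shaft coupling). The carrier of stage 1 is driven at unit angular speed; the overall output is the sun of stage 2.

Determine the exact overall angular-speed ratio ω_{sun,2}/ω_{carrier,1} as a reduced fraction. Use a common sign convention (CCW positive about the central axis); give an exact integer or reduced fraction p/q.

231/73

Stage 1: N_ring = 15 + 2·29 = 73
Stage 1: 15(ω_s−ω_c) = −73(ω_r−ω_c),  ω_s=0, ω_c=1
Stage 1: ω_r = 1 − (15/73)(0−1) = 88/73
  ⇒ ω_r¹/ω_c¹ = 88/73
Stage 2: N_ring = 32 + 2·10 = 52
Stage 2: 32(ω_s−ω_c) = −52(ω_r−ω_c),  ω_r=0, ω_c=1
Stage 2: ω_s = 1 − (52/32)(0−1) = 21/8
  ⇒ ω_s²/ω_c² = 21/8
Coupling ω_c² = ω_r¹ ⇒ overall = 88/73 × 21/8 = 231/73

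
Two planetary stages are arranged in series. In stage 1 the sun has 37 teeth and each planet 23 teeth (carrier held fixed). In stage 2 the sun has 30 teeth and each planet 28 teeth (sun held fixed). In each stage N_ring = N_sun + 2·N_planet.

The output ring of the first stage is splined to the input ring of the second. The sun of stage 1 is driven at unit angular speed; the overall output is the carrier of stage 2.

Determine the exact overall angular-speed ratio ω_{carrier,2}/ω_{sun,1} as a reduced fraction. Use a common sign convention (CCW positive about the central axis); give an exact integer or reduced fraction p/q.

-1591/4814

Stage 1: N_ring = 37 + 2·23 = 83
Stage 1: 37(ω_s−ω_c) = −83(ω_r−ω_c),  ω_c=0, ω_s=1
Stage 1: ω_r = 0 − (37/83)(1−0) = -37/83
  ⇒ ω_r¹/ω_s¹ = -37/83
Stage 2: N_ring = 30 + 2·28 = 86
Stage 2: 30(ω_s−ω_c) = −86(ω_r−ω_c),  ω_s=0, ω_r=1
Stage 2: 30(0−ω_c) = −86(1−ω_c)  ⇒  116ω_c = 86  ⇒  ω_c = 43/58
  ⇒ ω_c²/ω_r² = 43/58
Coupling ω_r² = ω_r¹ ⇒ overall = -37/83 × 43/58 = -1591/4814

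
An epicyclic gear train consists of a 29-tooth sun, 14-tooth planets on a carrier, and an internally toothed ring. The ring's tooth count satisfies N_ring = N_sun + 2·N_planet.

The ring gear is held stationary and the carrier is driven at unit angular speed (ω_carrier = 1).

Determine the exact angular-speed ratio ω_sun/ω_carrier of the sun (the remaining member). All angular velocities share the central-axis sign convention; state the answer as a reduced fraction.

86/29

N_ring = 29 + 2·14 = 57
29(ω_s−ω_c) = −57(ω_r−ω_c),  ω_r=0, ω_c=1
ω_s = 1 − (57/29)(0−1) = 86/29
ω_s/ω_c = 86/29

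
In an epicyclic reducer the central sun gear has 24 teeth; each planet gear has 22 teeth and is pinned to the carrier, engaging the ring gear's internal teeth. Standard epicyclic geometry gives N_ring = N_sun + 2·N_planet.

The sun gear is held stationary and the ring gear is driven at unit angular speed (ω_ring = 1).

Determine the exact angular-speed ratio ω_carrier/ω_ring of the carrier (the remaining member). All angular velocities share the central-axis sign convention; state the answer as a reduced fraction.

17/23

N_ring = 24 + 2·22 = 68
24(ω_s−ω_c) = −68(ω_r−ω_c),  ω_s=0, ω_r=1
24(0−ω_c) = −68(1−ω_c)  ⇒  92ω_c = 68  ⇒  ω_c = 17/23
ω_c/ω_r = 17/23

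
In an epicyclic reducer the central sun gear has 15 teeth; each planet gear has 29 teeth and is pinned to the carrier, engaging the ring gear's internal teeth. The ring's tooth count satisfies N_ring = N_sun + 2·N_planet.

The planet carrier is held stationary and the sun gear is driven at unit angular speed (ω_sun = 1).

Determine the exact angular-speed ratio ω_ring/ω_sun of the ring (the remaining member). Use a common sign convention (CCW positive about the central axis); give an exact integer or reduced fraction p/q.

-15/73

N_ring = 15 + 2·29 = 73
15(ω_s−ω_c) = −73(ω_r−ω_c),  ω_c=0, ω_s=1
ω_r = 0 − (15/73)(1−0) = -15/73
ω_r/ω_s = -15/73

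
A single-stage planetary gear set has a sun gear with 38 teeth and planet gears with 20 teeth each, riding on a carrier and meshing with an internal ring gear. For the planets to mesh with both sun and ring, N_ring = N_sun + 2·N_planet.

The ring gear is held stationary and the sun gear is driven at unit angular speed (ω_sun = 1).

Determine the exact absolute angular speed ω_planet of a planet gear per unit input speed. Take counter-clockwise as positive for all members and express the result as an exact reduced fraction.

N_ring = 38 + 2·20 = 78
38(ω_s−ω_c) = −78(ω_r−ω_c),  ω_r=0, ω_s=1
38(1−ω_c) = −78(0−ω_c)  ⇒  116ω_c = 38  ⇒  ω_c = 19/58
sun–planet: 38·(1−19/58) = −20·(ω_p−ω_c)  ⇒  ω_p−ω_c = −(38/20)·(39/58) = -741/580
ω_p = 19/58 − 741/580 = -19/20

-19/20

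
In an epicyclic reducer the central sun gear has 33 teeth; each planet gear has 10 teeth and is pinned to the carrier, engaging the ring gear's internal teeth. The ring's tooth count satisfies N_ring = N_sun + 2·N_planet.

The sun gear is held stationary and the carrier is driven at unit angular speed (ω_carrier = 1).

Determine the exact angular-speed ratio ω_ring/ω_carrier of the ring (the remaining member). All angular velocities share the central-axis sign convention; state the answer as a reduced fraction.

86/53

N_ring = 33 + 2·10 = 53
33(ω_s−ω_c) = −53(ω_r−ω_c),  ω_s=0, ω_c=1
ω_r = 1 − (33/53)(0−1) = 86/53
ω_r/ω_c = 86/53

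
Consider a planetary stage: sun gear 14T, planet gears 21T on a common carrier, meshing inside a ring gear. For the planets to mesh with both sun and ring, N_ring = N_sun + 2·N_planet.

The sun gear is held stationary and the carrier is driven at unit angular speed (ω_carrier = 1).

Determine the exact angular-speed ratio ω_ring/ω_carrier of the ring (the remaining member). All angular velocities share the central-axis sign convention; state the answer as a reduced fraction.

N_ring = 14 + 2·21 = 56
14(ω_s−ω_c) = −56(ω_r−ω_c),  ω_s=0, ω_c=1
ω_r = 1 − (14/56)(0−1) = 5/4
ω_r/ω_c = 5/4

5/4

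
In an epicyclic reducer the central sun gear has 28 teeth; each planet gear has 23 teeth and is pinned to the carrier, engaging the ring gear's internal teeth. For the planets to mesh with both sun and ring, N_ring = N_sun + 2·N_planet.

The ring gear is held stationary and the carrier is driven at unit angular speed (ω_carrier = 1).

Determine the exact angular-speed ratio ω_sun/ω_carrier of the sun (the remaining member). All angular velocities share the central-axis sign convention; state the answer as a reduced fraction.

N_ring = 28 + 2·23 = 74
28(ω_s−ω_c) = −74(ω_r−ω_c),  ω_r=0, ω_c=1
ω_s = 1 − (74/28)(0−1) = 51/14
ω_s/ω_c = 51/14

51/14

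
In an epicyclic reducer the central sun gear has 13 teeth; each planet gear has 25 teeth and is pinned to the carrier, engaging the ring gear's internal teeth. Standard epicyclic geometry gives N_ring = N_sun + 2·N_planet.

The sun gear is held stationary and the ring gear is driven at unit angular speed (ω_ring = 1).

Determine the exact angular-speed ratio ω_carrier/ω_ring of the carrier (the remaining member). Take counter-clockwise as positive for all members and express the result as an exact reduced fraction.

N_ring = 13 + 2·25 = 63
13(ω_s−ω_c) = −63(ω_r−ω_c),  ω_s=0, ω_r=1
13(0−ω_c) = −63(1−ω_c)  ⇒  76ω_c = 63  ⇒  ω_c = 63/76
ω_c/ω_r = 63/76

63/76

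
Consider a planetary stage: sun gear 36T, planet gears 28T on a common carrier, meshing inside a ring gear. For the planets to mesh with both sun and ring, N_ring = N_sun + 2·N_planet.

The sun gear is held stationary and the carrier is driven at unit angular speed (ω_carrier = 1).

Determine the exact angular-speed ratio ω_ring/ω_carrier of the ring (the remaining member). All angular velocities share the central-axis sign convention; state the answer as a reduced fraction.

32/23

N_ring = 36 + 2·28 = 92
36(ω_s−ω_c) = −92(ω_r−ω_c),  ω_s=0, ω_c=1
ω_r = 1 − (36/92)(0−1) = 32/23
ω_r/ω_c = 32/23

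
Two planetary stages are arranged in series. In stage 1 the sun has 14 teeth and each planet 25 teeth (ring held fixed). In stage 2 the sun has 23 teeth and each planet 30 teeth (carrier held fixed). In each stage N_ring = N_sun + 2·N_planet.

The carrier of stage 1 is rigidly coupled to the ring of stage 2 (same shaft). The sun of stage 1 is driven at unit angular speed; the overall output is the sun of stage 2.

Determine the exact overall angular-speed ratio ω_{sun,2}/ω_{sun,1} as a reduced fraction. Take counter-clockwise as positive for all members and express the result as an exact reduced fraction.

Stage 1: N_ring = 14 + 2·25 = 64
Stage 1: 14(ω_s−ω_c) = −64(ω_r−ω_c),  ω_r=0, ω_s=1
Stage 1: 14(1−ω_c) = −64(0−ω_c)  ⇒  78ω_c = 14  ⇒  ω_c = 7/39
  ⇒ ω_c¹/ω_s¹ = 7/39
Stage 2: N_ring = 23 + 2·30 = 83
Stage 2: 23(ω_s−ω_c) = −83(ω_r−ω_c),  ω_c=0, ω_r=1
Stage 2: ω_s = 0 − (83/23)(1−0) = -83/23
  ⇒ ω_s²/ω_r² = -83/23
Coupling ω_r² = ω_c¹ ⇒ overall = 7/39 × -83/23 = -581/897

-581/897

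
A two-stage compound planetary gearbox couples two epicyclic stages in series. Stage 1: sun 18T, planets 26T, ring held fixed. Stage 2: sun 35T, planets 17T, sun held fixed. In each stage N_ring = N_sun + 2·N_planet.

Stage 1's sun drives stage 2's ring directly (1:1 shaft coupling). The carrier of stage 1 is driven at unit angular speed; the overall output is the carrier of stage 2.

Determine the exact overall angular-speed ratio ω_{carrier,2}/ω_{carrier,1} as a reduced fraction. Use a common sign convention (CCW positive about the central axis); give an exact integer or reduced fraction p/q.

Stage 1: N_ring = 18 + 2·26 = 70
Stage 1: 18(ω_s−ω_c) = −70(ω_r−ω_c),  ω_r=0, ω_c=1
Stage 1: ω_s = 1 − (70/18)(0−1) = 44/9
  ⇒ ω_s¹/ω_c¹ = 44/9
Stage 2: N_ring = 35 + 2·17 = 69
Stage 2: 35(ω_s−ω_c) = −69(ω_r−ω_c),  ω_s=0, ω_r=1
Stage 2: 35(0−ω_c) = −69(1−ω_c)  ⇒  104ω_c = 69  ⇒  ω_c = 69/104
  ⇒ ω_c²/ω_r² = 69/104
Coupling ω_r² = ω_s¹ ⇒ overall = 44/9 × 69/104 = 253/78

253/78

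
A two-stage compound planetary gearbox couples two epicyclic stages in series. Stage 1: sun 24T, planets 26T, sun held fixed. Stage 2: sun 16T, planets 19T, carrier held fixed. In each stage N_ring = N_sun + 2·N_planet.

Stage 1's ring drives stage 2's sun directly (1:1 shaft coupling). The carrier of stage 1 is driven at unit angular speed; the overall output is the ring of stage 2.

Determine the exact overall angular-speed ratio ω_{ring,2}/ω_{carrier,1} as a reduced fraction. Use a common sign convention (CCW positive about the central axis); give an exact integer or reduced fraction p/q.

-200/513

Stage 1: N_ring = 24 + 2·26 = 76
Stage 1: 24(ω_s−ω_c) = −76(ω_r−ω_c),  ω_s=0, ω_c=1
Stage 1: ω_r = 1 − (24/76)(0−1) = 25/19
  ⇒ ω_r¹/ω_c¹ = 25/19
Stage 2: N_ring = 16 + 2·19 = 54
Stage 2: 16(ω_s−ω_c) = −54(ω_r−ω_c),  ω_c=0, ω_s=1
Stage 2: ω_r = 0 − (16/54)(1−0) = -8/27
  ⇒ ω_r²/ω_s² = -8/27
Coupling ω_s² = ω_r¹ ⇒ overall = 25/19 × -8/27 = -200/513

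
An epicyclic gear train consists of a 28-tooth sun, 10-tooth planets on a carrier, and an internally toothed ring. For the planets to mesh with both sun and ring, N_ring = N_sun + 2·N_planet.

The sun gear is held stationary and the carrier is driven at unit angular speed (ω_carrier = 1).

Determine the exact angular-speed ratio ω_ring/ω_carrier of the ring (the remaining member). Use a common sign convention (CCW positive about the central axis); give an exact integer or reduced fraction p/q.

N_ring = 28 + 2·10 = 48
28(ω_s−ω_c) = −48(ω_r−ω_c),  ω_s=0, ω_c=1
ω_r = 1 − (28/48)(0−1) = 19/12
ω_r/ω_c = 19/12

19/12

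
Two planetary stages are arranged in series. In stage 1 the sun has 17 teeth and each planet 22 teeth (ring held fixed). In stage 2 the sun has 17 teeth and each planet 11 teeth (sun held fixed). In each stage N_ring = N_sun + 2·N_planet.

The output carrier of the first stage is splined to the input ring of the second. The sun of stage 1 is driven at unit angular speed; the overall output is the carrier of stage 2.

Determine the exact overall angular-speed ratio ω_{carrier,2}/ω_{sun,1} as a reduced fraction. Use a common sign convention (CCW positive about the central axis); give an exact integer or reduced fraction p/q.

Stage 1: N_ring = 17 + 2·22 = 61
Stage 1: 17(ω_s−ω_c) = −61(ω_r−ω_c),  ω_r=0, ω_s=1
Stage 1: 17(1−ω_c) = −61(0−ω_c)  ⇒  78ω_c = 17  ⇒  ω_c = 17/78
  ⇒ ω_c¹/ω_s¹ = 17/78
Stage 2: N_ring = 17 + 2·11 = 39
Stage 2: 17(ω_s−ω_c) = −39(ω_r−ω_c),  ω_s=0, ω_r=1
Stage 2: 17(0−ω_c) = −39(1−ω_c)  ⇒  56ω_c = 39  ⇒  ω_c = 39/56
  ⇒ ω_c²/ω_r² = 39/56
Coupling ω_r² = ω_c¹ ⇒ overall = 17/78 × 39/56 = 17/112

17/112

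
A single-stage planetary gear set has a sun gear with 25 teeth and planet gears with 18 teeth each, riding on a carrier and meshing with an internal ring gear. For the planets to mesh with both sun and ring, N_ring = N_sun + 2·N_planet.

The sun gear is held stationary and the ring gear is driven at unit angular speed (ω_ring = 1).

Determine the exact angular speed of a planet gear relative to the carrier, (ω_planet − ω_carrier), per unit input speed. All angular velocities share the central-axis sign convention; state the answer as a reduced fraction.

N_ring = 25 + 2·18 = 61
25(ω_s−ω_c) = −61(ω_r−ω_c),  ω_s=0, ω_r=1
25(0−ω_c) = −61(1−ω_c)  ⇒  86ω_c = 61  ⇒  ω_c = 61/86
sun–planet: 25·(0−61/86) = −18·(ω_p−ω_c)  ⇒  ω_p−ω_c = −(25/18)·(-61/86) = 1525/1548

1525/1548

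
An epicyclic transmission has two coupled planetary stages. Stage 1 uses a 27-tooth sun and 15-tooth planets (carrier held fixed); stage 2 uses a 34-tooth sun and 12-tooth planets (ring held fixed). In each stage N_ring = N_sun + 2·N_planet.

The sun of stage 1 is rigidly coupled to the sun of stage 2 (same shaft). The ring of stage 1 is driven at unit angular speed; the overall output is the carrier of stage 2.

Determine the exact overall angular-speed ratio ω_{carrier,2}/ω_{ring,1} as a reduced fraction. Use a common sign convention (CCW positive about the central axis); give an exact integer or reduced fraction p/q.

-323/414

Stage 1: N_ring = 27 + 2·15 = 57
Stage 1: 27(ω_s−ω_c) = −57(ω_r−ω_c),  ω_c=0, ω_r=1
Stage 1: ω_s = 0 − (57/27)(1−0) = -19/9
  ⇒ ω_s¹/ω_r¹ = -19/9
Stage 2: N_ring = 34 + 2·12 = 58
Stage 2: 34(ω_s−ω_c) = −58(ω_r−ω_c),  ω_r=0, ω_s=1
Stage 2: 34(1−ω_c) = −58(0−ω_c)  ⇒  92ω_c = 34  ⇒  ω_c = 17/46
  ⇒ ω_c²/ω_s² = 17/46
Coupling ω_s² = ω_s¹ ⇒ overall = -19/9 × 17/46 = -323/414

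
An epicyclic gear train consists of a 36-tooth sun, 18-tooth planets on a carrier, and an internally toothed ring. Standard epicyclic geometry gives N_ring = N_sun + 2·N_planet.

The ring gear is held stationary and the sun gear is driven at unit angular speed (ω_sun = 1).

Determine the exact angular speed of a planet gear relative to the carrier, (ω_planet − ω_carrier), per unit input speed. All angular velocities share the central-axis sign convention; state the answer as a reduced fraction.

N_ring = 36 + 2·18 = 72
36(ω_s−ω_c) = −72(ω_r−ω_c),  ω_r=0, ω_s=1
36(1−ω_c) = −72(0−ω_c)  ⇒  108ω_c = 36  ⇒  ω_c = 1/3
sun–planet: 36·(1−1/3) = −18·(ω_p−ω_c)  ⇒  ω_p−ω_c = −(36/18)·(2/3) = -4/3

-4/3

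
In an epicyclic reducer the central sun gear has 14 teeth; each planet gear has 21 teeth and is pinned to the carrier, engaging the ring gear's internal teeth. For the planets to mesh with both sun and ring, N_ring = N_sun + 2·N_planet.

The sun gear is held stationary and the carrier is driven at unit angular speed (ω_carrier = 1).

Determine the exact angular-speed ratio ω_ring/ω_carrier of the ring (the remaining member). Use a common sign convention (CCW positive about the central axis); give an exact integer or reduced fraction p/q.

5/4

N_ring = 14 + 2·21 = 56
14(ω_s−ω_c) = −56(ω_r−ω_c),  ω_s=0, ω_c=1
ω_r = 1 − (14/56)(0−1) = 5/4
ω_r/ω_c = 5/4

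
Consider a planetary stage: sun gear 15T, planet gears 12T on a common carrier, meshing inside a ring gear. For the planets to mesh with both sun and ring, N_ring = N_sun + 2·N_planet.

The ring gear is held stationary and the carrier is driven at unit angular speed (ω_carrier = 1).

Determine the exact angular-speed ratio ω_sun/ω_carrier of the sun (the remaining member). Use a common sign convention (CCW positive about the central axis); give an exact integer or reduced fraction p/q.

18/5

N_ring = 15 + 2·12 = 39
15(ω_s−ω_c) = −39(ω_r−ω_c),  ω_r=0, ω_c=1
ω_s = 1 − (39/15)(0−1) = 18/5
ω_s/ω_c = 18/5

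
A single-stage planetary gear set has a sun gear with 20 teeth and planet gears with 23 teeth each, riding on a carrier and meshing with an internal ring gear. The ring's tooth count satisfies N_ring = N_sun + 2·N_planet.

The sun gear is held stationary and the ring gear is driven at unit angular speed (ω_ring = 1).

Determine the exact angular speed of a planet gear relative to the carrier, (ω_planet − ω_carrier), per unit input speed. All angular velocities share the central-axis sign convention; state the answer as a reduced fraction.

N_ring = 20 + 2·23 = 66
20(ω_s−ω_c) = −66(ω_r−ω_c),  ω_s=0, ω_r=1
20(0−ω_c) = −66(1−ω_c)  ⇒  86ω_c = 66  ⇒  ω_c = 33/43
sun–planet: 20·(0−33/43) = −23·(ω_p−ω_c)  ⇒  ω_p−ω_c = −(20/23)·(-33/43) = 660/989

660/989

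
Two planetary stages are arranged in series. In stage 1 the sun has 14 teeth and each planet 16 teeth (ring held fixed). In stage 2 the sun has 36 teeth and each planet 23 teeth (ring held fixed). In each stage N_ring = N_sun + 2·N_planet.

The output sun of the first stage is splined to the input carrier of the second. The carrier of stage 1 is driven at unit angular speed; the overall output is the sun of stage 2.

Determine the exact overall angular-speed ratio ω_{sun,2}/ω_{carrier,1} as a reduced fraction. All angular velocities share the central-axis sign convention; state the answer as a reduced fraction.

295/21

Stage 1: N_ring = 14 + 2·16 = 46
Stage 1: 14(ω_s−ω_c) = −46(ω_r−ω_c),  ω_r=0, ω_c=1
Stage 1: ω_s = 1 − (46/14)(0−1) = 30/7
  ⇒ ω_s¹/ω_c¹ = 30/7
Stage 2: N_ring = 36 + 2·23 = 82
Stage 2: 36(ω_s−ω_c) = −82(ω_r−ω_c),  ω_r=0, ω_c=1
Stage 2: ω_s = 1 − (82/36)(0−1) = 59/18
  ⇒ ω_s²/ω_c² = 59/18
Coupling ω_c² = ω_s¹ ⇒ overall = 30/7 × 59/18 = 295/21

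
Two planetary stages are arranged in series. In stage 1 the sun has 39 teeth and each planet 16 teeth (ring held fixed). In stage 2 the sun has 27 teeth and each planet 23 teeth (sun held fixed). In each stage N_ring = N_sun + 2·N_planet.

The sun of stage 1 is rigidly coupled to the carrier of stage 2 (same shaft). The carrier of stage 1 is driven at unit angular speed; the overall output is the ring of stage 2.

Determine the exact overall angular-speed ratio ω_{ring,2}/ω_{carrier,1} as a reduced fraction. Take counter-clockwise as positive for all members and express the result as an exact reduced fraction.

11000/2847

Stage 1: N_ring = 39 + 2·16 = 71
Stage 1: 39(ω_s−ω_c) = −71(ω_r−ω_c),  ω_r=0, ω_c=1
Stage 1: ω_s = 1 − (71/39)(0−1) = 110/39
  ⇒ ω_s¹/ω_c¹ = 110/39
Stage 2: N_ring = 27 + 2·23 = 73
Stage 2: 27(ω_s−ω_c) = −73(ω_r−ω_c),  ω_s=0, ω_c=1
Stage 2: ω_r = 1 − (27/73)(0−1) = 100/73
  ⇒ ω_r²/ω_c² = 100/73
Coupling ω_c² = ω_s¹ ⇒ overall = 110/39 × 100/73 = 11000/2847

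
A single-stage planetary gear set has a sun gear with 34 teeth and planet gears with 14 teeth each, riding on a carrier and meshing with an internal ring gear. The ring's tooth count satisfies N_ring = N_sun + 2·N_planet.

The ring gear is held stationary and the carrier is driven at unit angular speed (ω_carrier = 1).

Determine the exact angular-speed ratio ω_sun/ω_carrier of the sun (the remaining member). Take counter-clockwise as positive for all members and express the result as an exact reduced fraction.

48/17

N_ring = 34 + 2·14 = 62
34(ω_s−ω_c) = −62(ω_r−ω_c),  ω_r=0, ω_c=1
ω_s = 1 − (62/34)(0−1) = 48/17
ω_s/ω_c = 48/17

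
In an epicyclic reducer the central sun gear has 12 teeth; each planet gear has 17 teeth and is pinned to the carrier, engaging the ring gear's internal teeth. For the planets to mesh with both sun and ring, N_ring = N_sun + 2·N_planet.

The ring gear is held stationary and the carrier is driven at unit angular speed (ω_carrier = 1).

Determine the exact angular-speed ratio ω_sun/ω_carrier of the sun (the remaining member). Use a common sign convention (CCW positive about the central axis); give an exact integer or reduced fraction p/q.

29/6

N_ring = 12 + 2·17 = 46
12(ω_s−ω_c) = −46(ω_r−ω_c),  ω_r=0, ω_c=1
ω_s = 1 − (46/12)(0−1) = 29/6
ω_s/ω_c = 29/6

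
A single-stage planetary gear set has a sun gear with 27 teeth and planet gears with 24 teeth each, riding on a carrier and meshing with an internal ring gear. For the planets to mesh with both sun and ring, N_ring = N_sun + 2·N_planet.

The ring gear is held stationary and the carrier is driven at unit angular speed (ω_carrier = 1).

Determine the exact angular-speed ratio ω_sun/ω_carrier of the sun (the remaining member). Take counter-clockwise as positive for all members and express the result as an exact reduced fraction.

N_ring = 27 + 2·24 = 75
27(ω_s−ω_c) = −75(ω_r−ω_c),  ω_r=0, ω_c=1
ω_s = 1 − (75/27)(0−1) = 34/9
ω_s/ω_c = 34/9

34/9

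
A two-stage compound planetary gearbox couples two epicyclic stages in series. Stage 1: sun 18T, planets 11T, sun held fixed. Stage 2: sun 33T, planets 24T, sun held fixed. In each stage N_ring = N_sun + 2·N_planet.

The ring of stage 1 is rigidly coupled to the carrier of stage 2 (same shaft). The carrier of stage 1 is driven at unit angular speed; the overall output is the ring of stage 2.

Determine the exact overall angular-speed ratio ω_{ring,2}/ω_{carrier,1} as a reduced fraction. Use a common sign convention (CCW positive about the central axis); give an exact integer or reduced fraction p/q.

551/270

Stage 1: N_ring = 18 + 2·11 = 40
Stage 1: 18(ω_s−ω_c) = −40(ω_r−ω_c),  ω_s=0, ω_c=1
Stage 1: ω_r = 1 − (18/40)(0−1) = 29/20
  ⇒ ω_r¹/ω_c¹ = 29/20
Stage 2: N_ring = 33 + 2·24 = 81
Stage 2: 33(ω_s−ω_c) = −81(ω_r−ω_c),  ω_s=0, ω_c=1
Stage 2: ω_r = 1 − (33/81)(0−1) = 38/27
  ⇒ ω_r²/ω_c² = 38/27
Coupling ω_c² = ω_r¹ ⇒ overall = 29/20 × 38/27 = 551/270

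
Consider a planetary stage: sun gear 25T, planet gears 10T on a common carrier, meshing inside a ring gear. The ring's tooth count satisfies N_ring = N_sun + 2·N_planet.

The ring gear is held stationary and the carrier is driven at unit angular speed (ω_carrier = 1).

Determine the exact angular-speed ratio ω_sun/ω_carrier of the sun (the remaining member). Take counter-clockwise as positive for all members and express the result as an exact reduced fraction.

14/5

N_ring = 25 + 2·10 = 45
25(ω_s−ω_c) = −45(ω_r−ω_c),  ω_r=0, ω_c=1
ω_s = 1 − (45/25)(0−1) = 14/5
ω_s/ω_c = 14/5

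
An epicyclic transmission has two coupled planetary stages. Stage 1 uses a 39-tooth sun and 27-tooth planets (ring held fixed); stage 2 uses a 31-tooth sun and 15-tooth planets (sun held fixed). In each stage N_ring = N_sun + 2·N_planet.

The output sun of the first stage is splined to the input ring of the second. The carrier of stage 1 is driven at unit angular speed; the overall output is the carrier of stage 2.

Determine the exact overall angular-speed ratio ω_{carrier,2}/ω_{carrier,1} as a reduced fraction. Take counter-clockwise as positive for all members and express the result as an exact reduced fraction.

671/299

Stage 1: N_ring = 39 + 2·27 = 93
Stage 1: 39(ω_s−ω_c) = −93(ω_r−ω_c),  ω_r=0, ω_c=1
Stage 1: ω_s = 1 − (93/39)(0−1) = 44/13
  ⇒ ω_s¹/ω_c¹ = 44/13
Stage 2: N_ring = 31 + 2·15 = 61
Stage 2: 31(ω_s−ω_c) = −61(ω_r−ω_c),  ω_s=0, ω_r=1
Stage 2: 31(0−ω_c) = −61(1−ω_c)  ⇒  92ω_c = 61  ⇒  ω_c = 61/92
  ⇒ ω_c²/ω_r² = 61/92
Coupling ω_r² = ω_s¹ ⇒ overall = 44/13 × 61/92 = 671/299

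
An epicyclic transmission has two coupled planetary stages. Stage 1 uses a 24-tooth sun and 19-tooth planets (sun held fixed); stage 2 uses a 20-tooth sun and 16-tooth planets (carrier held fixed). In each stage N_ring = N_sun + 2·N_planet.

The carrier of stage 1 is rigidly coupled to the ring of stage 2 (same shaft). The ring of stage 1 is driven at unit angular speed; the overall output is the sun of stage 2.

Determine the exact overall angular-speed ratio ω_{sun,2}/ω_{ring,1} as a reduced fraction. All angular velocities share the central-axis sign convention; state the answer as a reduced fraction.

Stage 1: N_ring = 24 + 2·19 = 62
Stage 1: 24(ω_s−ω_c) = −62(ω_r−ω_c),  ω_s=0, ω_r=1
Stage 1: 24(0−ω_c) = −62(1−ω_c)  ⇒  86ω_c = 62  ⇒  ω_c = 31/43
  ⇒ ω_c¹/ω_r¹ = 31/43
Stage 2: N_ring = 20 + 2·16 = 52
Stage 2: 20(ω_s−ω_c) = −52(ω_r−ω_c),  ω_c=0, ω_r=1
Stage 2: ω_s = 0 − (52/20)(1−0) = -13/5
  ⇒ ω_s²/ω_r² = -13/5
Coupling ω_r² = ω_c¹ ⇒ overall = 31/43 × -13/5 = -403/215

-403/215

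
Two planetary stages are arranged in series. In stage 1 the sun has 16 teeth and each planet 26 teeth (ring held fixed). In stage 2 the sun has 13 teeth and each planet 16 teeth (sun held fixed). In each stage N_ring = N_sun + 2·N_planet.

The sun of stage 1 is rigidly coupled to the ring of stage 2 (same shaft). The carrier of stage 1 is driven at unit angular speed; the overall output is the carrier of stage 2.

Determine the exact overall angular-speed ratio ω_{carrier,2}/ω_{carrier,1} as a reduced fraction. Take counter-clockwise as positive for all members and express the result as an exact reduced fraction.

945/232

Stage 1: N_ring = 16 + 2·26 = 68
Stage 1: 16(ω_s−ω_c) = −68(ω_r−ω_c),  ω_r=0, ω_c=1
Stage 1: ω_s = 1 − (68/16)(0−1) = 21/4
  ⇒ ω_s¹/ω_c¹ = 21/4
Stage 2: N_ring = 13 + 2·16 = 45
Stage 2: 13(ω_s−ω_c) = −45(ω_r−ω_c),  ω_s=0, ω_r=1
Stage 2: 13(0−ω_c) = −45(1−ω_c)  ⇒  58ω_c = 45  ⇒  ω_c = 45/58
  ⇒ ω_c²/ω_r² = 45/58
Coupling ω_r² = ω_s¹ ⇒ overall = 21/4 × 45/58 = 945/232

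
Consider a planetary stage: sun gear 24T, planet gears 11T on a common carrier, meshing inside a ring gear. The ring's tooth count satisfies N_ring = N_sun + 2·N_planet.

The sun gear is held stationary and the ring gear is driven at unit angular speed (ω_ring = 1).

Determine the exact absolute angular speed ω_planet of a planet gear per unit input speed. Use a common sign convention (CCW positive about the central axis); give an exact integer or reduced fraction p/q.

23/11

N_ring = 24 + 2·11 = 46
24(ω_s−ω_c) = −46(ω_r−ω_c),  ω_s=0, ω_r=1
24(0−ω_c) = −46(1−ω_c)  ⇒  70ω_c = 46  ⇒  ω_c = 23/35
sun–planet: 24·(0−23/35) = −11·(ω_p−ω_c)  ⇒  ω_p−ω_c = −(24/11)·(-23/35) = 552/385
ω_p = 23/35 + 552/385 = 23/11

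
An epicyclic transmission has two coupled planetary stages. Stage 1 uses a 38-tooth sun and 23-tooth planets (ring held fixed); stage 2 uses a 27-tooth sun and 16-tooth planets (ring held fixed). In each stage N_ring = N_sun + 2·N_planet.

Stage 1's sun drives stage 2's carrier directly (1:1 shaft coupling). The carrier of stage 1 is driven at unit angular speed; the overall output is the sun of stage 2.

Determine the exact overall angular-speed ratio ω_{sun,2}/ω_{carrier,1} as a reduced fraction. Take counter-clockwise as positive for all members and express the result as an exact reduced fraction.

Stage 1: N_ring = 38 + 2·23 = 84
Stage 1: 38(ω_s−ω_c) = −84(ω_r−ω_c),  ω_r=0, ω_c=1
Stage 1: ω_s = 1 − (84/38)(0−1) = 61/19
  ⇒ ω_s¹/ω_c¹ = 61/19
Stage 2: N_ring = 27 + 2·16 = 59
Stage 2: 27(ω_s−ω_c) = −59(ω_r−ω_c),  ω_r=0, ω_c=1
Stage 2: ω_s = 1 − (59/27)(0−1) = 86/27
  ⇒ ω_s²/ω_c² = 86/27
Coupling ω_c² = ω_s¹ ⇒ overall = 61/19 × 86/27 = 5246/513

5246/513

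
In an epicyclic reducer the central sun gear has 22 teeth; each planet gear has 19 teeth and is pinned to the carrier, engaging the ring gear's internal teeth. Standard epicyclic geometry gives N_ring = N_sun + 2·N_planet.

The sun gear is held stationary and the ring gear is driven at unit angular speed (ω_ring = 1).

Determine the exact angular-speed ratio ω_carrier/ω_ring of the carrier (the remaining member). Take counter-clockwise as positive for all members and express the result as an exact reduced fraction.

N_ring = 22 + 2·19 = 60
22(ω_s−ω_c) = −60(ω_r−ω_c),  ω_s=0, ω_r=1
22(0−ω_c) = −60(1−ω_c)  ⇒  82ω_c = 60  ⇒  ω_c = 30/41
ω_c/ω_r = 30/41

30/41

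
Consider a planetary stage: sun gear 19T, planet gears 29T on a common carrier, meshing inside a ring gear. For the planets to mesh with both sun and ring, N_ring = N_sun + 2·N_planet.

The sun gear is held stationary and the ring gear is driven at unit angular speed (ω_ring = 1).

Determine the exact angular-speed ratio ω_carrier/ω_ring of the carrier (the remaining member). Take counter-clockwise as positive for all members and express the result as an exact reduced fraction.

77/96

N_ring = 19 + 2·29 = 77
19(ω_s−ω_c) = −77(ω_r−ω_c),  ω_s=0, ω_r=1
19(0−ω_c) = −77(1−ω_c)  ⇒  96ω_c = 77  ⇒  ω_c = 77/96
ω_c/ω_r = 77/96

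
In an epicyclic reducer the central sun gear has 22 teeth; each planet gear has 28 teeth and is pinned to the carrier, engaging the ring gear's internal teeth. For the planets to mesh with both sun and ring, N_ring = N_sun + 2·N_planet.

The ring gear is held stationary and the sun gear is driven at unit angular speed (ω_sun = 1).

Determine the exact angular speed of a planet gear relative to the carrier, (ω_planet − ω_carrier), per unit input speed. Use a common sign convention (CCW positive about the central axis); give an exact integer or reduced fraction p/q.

-429/700

N_ring = 22 + 2·28 = 78
22(ω_s−ω_c) = −78(ω_r−ω_c),  ω_r=0, ω_s=1
22(1−ω_c) = −78(0−ω_c)  ⇒  100ω_c = 22  ⇒  ω_c = 11/50
sun–planet: 22·(1−11/50) = −28·(ω_p−ω_c)  ⇒  ω_p−ω_c = −(22/28)·(39/50) = -429/700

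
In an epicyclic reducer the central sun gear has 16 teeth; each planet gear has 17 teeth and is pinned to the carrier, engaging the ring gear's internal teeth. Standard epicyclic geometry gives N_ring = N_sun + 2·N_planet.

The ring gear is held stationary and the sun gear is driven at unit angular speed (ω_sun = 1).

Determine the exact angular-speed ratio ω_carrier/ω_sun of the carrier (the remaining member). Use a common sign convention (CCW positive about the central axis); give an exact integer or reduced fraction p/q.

8/33

N_ring = 16 + 2·17 = 50
16(ω_s−ω_c) = −50(ω_r−ω_c),  ω_r=0, ω_s=1
16(1−ω_c) = −50(0−ω_c)  ⇒  66ω_c = 16  ⇒  ω_c = 8/33
ω_c/ω_s = 8/33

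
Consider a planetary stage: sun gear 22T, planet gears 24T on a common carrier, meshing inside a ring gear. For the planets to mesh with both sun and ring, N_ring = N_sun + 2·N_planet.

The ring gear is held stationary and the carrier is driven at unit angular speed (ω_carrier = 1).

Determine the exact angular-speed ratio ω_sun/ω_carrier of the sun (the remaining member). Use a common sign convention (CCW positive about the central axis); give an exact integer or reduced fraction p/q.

46/11

N_ring = 22 + 2·24 = 70
22(ω_s−ω_c) = −70(ω_r−ω_c),  ω_r=0, ω_c=1
ω_s = 1 − (70/22)(0−1) = 46/11
ω_s/ω_c = 46/11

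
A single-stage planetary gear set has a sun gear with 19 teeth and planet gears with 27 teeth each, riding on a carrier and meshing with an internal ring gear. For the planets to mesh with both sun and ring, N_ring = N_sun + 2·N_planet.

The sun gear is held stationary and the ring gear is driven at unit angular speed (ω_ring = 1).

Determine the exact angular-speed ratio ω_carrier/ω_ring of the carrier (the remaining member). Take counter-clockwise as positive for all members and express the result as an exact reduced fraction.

73/92

N_ring = 19 + 2·27 = 73
19(ω_s−ω_c) = −73(ω_r−ω_c),  ω_s=0, ω_r=1
19(0−ω_c) = −73(1−ω_c)  ⇒  92ω_c = 73  ⇒  ω_c = 73/92
ω_c/ω_r = 73/92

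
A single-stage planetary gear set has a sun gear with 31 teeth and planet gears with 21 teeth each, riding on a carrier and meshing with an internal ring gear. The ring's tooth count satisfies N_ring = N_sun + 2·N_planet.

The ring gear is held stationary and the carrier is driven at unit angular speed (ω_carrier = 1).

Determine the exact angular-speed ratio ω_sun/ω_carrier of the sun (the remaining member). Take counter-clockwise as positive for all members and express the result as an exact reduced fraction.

104/31

N_ring = 31 + 2·21 = 73
31(ω_s−ω_c) = −73(ω_r−ω_c),  ω_r=0, ω_c=1
ω_s = 1 − (73/31)(0−1) = 104/31
ω_s/ω_c = 104/31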